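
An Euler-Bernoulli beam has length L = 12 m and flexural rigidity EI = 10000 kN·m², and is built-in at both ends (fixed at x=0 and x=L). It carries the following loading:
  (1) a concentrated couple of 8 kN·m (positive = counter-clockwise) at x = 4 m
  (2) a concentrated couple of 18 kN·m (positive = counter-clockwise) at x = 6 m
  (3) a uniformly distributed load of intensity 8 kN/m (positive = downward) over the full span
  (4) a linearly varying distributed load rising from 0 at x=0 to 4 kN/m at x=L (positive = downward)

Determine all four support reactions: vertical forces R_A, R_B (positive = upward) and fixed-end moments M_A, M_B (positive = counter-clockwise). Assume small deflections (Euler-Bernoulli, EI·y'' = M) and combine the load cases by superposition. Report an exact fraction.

Load 1 — applied couple M₀=8 kN·m at a=4 m (b=L-a=8):
  R_A = 6M₀ab/L³ = 6·8·4·8/12³ = 8/9 kN
  M_A = M₀b(2a-b)/L² = 8·8·(2·4-8)/12² = 0 kN·m
  R_B = -6M₀ab/L³ = -6·8·4·8/12³ = -8/9 kN
  M_B = M₀a(2b-a)/L² = 8·4·(2·8-4)/12² = 8/3 kN·m
Load 2 — applied couple M₀=18 kN·m at a=6 m (b=L-a=6):
  R_A = 6M₀ab/L³ = 6·18·6·6/12³ = 9/4 kN
  M_A = M₀b(2a-b)/L² = 18·6·(2·6-6)/12² = 9/2 kN·m
  R_B = -6M₀ab/L³ = -6·18·6·6/12³ = -9/4 kN
  M_B = M₀a(2b-a)/L² = 18·6·(2·6-6)/12² = 9/2 kN·m
Load 3 — uniform load w=8 kN/m over full span:
  R_A = wL/2 = 8·12/2 = 48 kN
  M_A = wL²/12 = 8·12²/12 = 96 kN·m
  R_B = wL/2 = 8·12/2 = 48 kN
  M_B = -wL²/12 = -8·12²/12 = -96 kN·m
Load 4 — triangular load w₀=4 kN/m (0→w₀ over full span):
  R_A = 3w₀L/20 = 3·4·12/20 = 36/5 kN
  M_A = w₀L²/30 = 4·12²/30 = 96/5 kN·m
  R_B = 7w₀L/20 = 7·4·12/20 = 84/5 kN
  M_B = -w₀L²/20 = -4·12²/20 = -144/5 kN·m
Superposition: R_A = 10501/180 kN, M_A = 1197/10 kN·m, R_B = 11099/180 kN, M_B = -3529/30 kN·m

R_A = 10501/180 kN, M_A = 1197/10 kN·m, R_B = 11099/180 kN, M_B = -3529/30 kN·m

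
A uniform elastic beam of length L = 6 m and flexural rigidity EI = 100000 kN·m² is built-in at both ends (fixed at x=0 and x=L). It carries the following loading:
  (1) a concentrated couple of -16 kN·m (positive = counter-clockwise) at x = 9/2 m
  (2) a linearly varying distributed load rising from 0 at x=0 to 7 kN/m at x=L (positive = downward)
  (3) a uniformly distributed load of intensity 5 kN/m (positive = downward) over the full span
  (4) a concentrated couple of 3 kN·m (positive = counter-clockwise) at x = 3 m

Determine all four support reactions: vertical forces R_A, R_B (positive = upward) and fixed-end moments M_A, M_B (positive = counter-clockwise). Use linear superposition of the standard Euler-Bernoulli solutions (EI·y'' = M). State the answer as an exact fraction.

R_A = 381/20 kN, M_A = 383/20 kN·m, R_B = 639/20 kN, M_B = -477/20 kN·m

Load 1 — applied couple M₀=-16 kN·m at a=9/2 m (b=L-a=3/2):
  R_A = 6M₀ab/L³ = 6·(-16)·(9/2)·(3/2)/6³ = -3 kN
  M_A = M₀b(2a-b)/L² = (-16)·(3/2)·(2·(9/2)-(3/2))/6² = -5 kN·m
  R_B = -6M₀ab/L³ = -6·(-16)·(9/2)·(3/2)/6³ = 3 kN
  M_B = M₀a(2b-a)/L² = (-16)·(9/2)·(2·(3/2)-(9/2))/6² = 3 kN·m
Load 2 — triangular load w₀=7 kN/m (0→w₀ over full span):
  R_A = 3w₀L/20 = 3·7·6/20 = 63/10 kN
  M_A = w₀L²/30 = 7·6²/30 = 42/5 kN·m
  R_B = 7w₀L/20 = 7·7·6/20 = 147/10 kN
  M_B = -w₀L²/20 = -7·6²/20 = -63/5 kN·m
Load 3 — uniform load w=5 kN/m over full span:
  R_A = wL/2 = 5·6/2 = 15 kN
  M_A = wL²/12 = 5·6²/12 = 15 kN·m
  R_B = wL/2 = 5·6/2 = 15 kN
  M_B = -wL²/12 = -5·6²/12 = -15 kN·m
Load 4 — applied couple M₀=3 kN·m at a=3 m (b=L-a=3):
  R_A = 6M₀ab/L³ = 6·3·3·3/6³ = 3/4 kN
  M_A = M₀b(2a-b)/L² = 3·3·(2·3-3)/6² = 3/4 kN·m
  R_B = -6M₀ab/L³ = -6·3·3·3/6³ = -3/4 kN
  M_B = M₀a(2b-a)/L² = 3·3·(2·3-3)/6² = 3/4 kN·m
Superposition: R_A = 381/20 kN, M_A = 383/20 kN·m, R_B = 639/20 kN, M_B = -477/20 kN·m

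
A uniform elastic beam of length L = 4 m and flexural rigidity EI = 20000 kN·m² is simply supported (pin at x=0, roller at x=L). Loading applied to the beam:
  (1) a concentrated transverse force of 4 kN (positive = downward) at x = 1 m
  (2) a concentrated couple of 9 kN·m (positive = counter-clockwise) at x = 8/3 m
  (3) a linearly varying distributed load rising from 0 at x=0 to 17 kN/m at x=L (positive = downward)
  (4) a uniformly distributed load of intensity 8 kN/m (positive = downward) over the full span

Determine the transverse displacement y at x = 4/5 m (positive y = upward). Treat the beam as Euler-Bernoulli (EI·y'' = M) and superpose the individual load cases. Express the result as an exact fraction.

y(4/5) = -875597/468750000 m

Load 1 — point force P=4 kN at a=1 m (b=L-a=3):
  y_1 = -Pbx(L²-b²-x²)/(6LEI)  [x≤a] = -4·3·(4/5)·(4²-3²-(4/5)²)/(6·4·20000) = -159/1250000 m
Load 2 — applied couple M₀=9 kN·m at a=8/3 m (b=L-a=4/3):
  y_2 = (M₀x³/(6L)+C₁x)/EI  [x≤a] with C₁=M₀(3b²-L²)/(6L)=-4 = (9·(4/5)³/(6·4)+(-4)·(4/5))/20000 = -47/312500 m
Load 3 — triangular load w₀=17 kN/m (0→w₀ over full span):
  y_3 = -w₀x(7L⁴-10L²x²+3x⁴)/(360LEI) = -17·(4/5)·(7·4⁴-10·4²·(4/5)²+3·(4/5)⁴)/(360·4·20000) = -23392/29296875 m
Load 4 — uniform load w=8 kN/m over full span:
  y_4 = -wx(L³-2Lx²+x³)/(24EI) = -8·(4/5)·(4³-2·4·(4/5)²+(4/5)³)/(24·20000) = -928/1171875 m
Superposition: y = Σ y_i = -875597/468750000 m ≈ -0.001868 m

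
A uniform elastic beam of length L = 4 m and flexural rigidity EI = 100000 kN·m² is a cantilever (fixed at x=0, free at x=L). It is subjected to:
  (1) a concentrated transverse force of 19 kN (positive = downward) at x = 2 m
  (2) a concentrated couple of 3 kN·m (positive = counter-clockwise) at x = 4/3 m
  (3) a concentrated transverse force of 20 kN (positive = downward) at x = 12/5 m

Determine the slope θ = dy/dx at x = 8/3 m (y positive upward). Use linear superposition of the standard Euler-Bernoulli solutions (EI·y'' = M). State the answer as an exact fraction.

Load 1 — point force P=19 kN at a=2 m (b=L-a=2):
  θ_1 = -Pa²/(2EI)  [x>a] = -19·2²/(2·100000) = -19/50000 rad
Load 2 — applied couple M₀=3 kN·m at a=4/3 m (b=L-a=8/3):
  θ_2 = M₀a/EI  [x>a] = 3·(4/3)/100000 = 1/25000 rad
Load 3 — point force P=20 kN at a=12/5 m (b=L-a=8/5):
  θ_3 = -Pa²/(2EI)  [x>a] = -20·(12/5)²/(2·100000) = -9/15625 rad
Superposition: θ = Σ θ_i = -229/250000 rad ≈ -0.000916 rad

θ(8/3) = -229/250000 rad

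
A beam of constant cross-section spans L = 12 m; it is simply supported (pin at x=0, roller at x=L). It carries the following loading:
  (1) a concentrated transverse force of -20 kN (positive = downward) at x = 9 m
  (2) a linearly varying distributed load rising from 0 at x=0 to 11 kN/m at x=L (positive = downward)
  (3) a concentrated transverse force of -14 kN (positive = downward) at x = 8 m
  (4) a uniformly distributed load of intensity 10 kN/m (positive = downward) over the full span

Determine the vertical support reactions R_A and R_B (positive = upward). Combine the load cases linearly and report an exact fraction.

Load 1 — point force P=-20 kN at a=9 m (b=L-a=3):
  R_A = Pb/L = (-20)·3/12 = -5 kN
  R_B = Pa/L = (-20)·9/12 = -15 kN
Load 2 — triangular load w₀=11 kN/m (0→w₀ over full span):
  R_A = w₀L/6 = 11·12/6 = 22 kN
  R_B = w₀L/3 = 11·12/3 = 44 kN
Load 3 — point force P=-14 kN at a=8 m (b=L-a=4):
  R_A = Pb/L = (-14)·4/12 = -14/3 kN
  R_B = Pa/L = (-14)·8/12 = -28/3 kN
Load 4 — uniform load w=10 kN/m over full span:
  R_A = wL/2 = 10·12/2 = 60 kN
  R_B = wL/2 = 10·12/2 = 60 kN
Superposition: R_A = 217/3 kN, R_B = 239/3 kN

R_A = 217/3 kN, R_B = 239/3 kN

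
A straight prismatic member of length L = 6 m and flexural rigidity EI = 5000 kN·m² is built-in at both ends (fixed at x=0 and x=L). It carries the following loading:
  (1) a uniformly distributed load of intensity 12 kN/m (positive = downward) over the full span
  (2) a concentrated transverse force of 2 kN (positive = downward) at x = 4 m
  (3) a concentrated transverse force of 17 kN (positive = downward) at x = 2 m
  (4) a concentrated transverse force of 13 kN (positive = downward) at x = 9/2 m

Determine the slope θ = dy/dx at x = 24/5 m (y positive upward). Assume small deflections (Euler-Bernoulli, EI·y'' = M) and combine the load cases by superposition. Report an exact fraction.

θ(24/5) = 32961/5000000 rad

Load 1 — uniform load w=12 kN/m over full span:
  θ_1 = -wx(L-x)(L-2x)/(12EI) = -12·(24/5)·(6-(24/5))·(6-2·(24/5))/(12·5000) = 324/78125 rad
Load 2 — point force P=2 kN at a=4 m (b=L-a=2):
  θ_2 = Pa²(L-x)(2bL-(3b+a)(L-x))/(2L³EI)  [x>a] = 2·4²·(6-(24/5))·(2·2·6-(3·2+4)·(6-(24/5)))/(2·6³·5000) = 2/9375 rad
Load 3 — point force P=17 kN at a=2 m (b=L-a=4):
  θ_3 = Pa²(L-x)(2bL-(3b+a)(L-x))/(2L³EI)  [x>a] = 17·2²·(6-(24/5))·(2·4·6-(3·4+2)·(6-(24/5)))/(2·6³·5000) = 221/187500 rad
Load 4 — point force P=13 kN at a=9/2 m (b=L-a=3/2):
  θ_4 = Pa²(L-x)(2bL-(3b+a)(L-x))/(2L³EI)  [x>a] = 13·(9/2)²·(6-(24/5))·(2·(3/2)·6-(3·(3/2)+(9/2))·(6-(24/5)))/(2·6³·5000) = 1053/1000000 rad
Superposition: θ = Σ θ_i = 32961/5000000 rad ≈ 0.006592 rad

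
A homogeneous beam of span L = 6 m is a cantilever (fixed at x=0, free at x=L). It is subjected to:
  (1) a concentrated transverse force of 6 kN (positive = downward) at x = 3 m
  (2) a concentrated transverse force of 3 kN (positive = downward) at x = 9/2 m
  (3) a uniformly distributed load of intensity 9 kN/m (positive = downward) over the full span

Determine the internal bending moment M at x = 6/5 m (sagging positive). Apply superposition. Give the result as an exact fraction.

Load 1 — point force P=6 kN at a=3 m (b=L-a=3):
  M_1 = -P(a-x)  [x≤a] = -6·(3-(6/5)) = -54/5 kN·m
Load 2 — point force P=3 kN at a=9/2 m (b=L-a=3/2):
  M_2 = -P(a-x)  [x≤a] = -3·((9/2)-(6/5)) = -99/10 kN·m
Load 3 — uniform load w=9 kN/m over full span:
  M_3 = -w(L-x)²/2 = -9·(6-(6/5))²/2 = -2592/25 kN·m
Superposition: M = Σ M_i = -6219/50 kN·m ≈ -124.380000 kN·m

M(6/5) = -6219/50 kN·m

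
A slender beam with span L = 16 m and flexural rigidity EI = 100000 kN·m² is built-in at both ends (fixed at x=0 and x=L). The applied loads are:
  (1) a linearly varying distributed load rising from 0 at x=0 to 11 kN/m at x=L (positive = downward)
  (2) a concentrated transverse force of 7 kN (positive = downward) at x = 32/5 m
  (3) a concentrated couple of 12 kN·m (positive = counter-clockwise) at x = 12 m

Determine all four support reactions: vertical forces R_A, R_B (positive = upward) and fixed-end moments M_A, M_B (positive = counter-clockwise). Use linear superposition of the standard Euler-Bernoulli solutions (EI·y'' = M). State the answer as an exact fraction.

R_A = 127119/4000 kN, M_A = 170617/1500 kN·m, R_B = 252881/4000 kN, M_B = -76901/500 kN·m

Load 1 — triangular load w₀=11 kN/m (0→w₀ over full span):
  R_A = 3w₀L/20 = 3·11·16/20 = 132/5 kN
  M_A = w₀L²/30 = 11·16²/30 = 1408/15 kN·m
  R_B = 7w₀L/20 = 7·11·16/20 = 308/5 kN
  M_B = -w₀L²/20 = -11·16²/20 = -704/5 kN·m
Load 2 — point force P=7 kN at a=32/5 m (b=L-a=48/5):
  R_A = Pb²(3a+b)/L³ = 7·(48/5)²·(3·(32/5)+(48/5))/16³ = 567/125 kN
  M_A = Pab²/L² = 7·(32/5)·(48/5)²/16² = 2016/125 kN·m
  R_B = Pa²(a+3b)/L³ = 7·(32/5)²·((32/5)+3·(48/5))/16³ = 308/125 kN
  M_B = -Pa²b/L² = -7·(32/5)²·(48/5)/16² = -1344/125 kN·m
Load 3 — applied couple M₀=12 kN·m at a=12 m (b=L-a=4):
  R_A = 6M₀ab/L³ = 6·12·12·4/16³ = 27/32 kN
  M_A = M₀b(2a-b)/L² = 12·4·(2·12-4)/16² = 15/4 kN·m
  R_B = -6M₀ab/L³ = -6·12·12·4/16³ = -27/32 kN
  M_B = M₀a(2b-a)/L² = 12·12·(2·4-12)/16² = -9/4 kN·m
Superposition: R_A = 127119/4000 kN, M_A = 170617/1500 kN·m, R_B = 252881/4000 kN, M_B = -76901/500 kN·m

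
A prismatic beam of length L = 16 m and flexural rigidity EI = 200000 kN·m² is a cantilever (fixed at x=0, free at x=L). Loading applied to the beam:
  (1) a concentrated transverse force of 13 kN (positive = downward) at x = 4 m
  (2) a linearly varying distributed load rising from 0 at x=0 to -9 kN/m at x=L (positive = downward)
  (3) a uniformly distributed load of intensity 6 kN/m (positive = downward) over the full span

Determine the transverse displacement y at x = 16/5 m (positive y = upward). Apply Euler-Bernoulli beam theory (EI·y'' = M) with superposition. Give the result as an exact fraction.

Load 1 — point force P=13 kN at a=4 m (b=L-a=12):
  y_1 = -Px²(3a-x)/(6EI)  [x≤a] = -13·(16/5)²·(3·4-(16/5))/(6·200000) = -1144/1171875 m
Load 2 — triangular load w₀=-9 kN/m (0→w₀ over full span):
  y_2 = (w₀Lx³/12-w₀L²x²/6-w₀x⁵/(120L))/EI = ((-9)·16·(16/5)³/12-(-9)·16²·(16/5)²/6-(-9)·(16/5)⁵/(120·16))/200000 = 864384/48828125 m
Load 3 — uniform load w=6 kN/m over full span:
  y_3 = -wx²(x²-4Lx+6L²)/(24EI) = -6·(16/5)²·((16/5)²-4·16·(16/5)+6·16²)/(24·200000) = -33536/1953125 m
Superposition: y = Σ y_i = -65048/146484375 m ≈ -0.000444 m

y(16/5) = -65048/146484375 m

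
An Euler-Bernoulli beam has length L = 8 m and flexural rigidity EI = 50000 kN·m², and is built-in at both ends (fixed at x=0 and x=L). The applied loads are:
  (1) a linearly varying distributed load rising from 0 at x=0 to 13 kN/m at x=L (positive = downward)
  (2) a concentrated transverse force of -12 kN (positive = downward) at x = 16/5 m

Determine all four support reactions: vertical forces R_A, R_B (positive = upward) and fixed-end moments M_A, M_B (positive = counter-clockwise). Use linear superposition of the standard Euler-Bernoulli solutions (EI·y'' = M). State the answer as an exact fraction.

R_A = 978/125 kN, M_A = 5216/375 kN·m, R_B = 4022/125 kN, M_B = -4048/125 kN·m

Load 1 — triangular load w₀=13 kN/m (0→w₀ over full span):
  R_A = 3w₀L/20 = 3·13·8/20 = 78/5 kN
  M_A = w₀L²/30 = 13·8²/30 = 416/15 kN·m
  R_B = 7w₀L/20 = 7·13·8/20 = 182/5 kN
  M_B = -w₀L²/20 = -13·8²/20 = -208/5 kN·m
Load 2 — point force P=-12 kN at a=16/5 m (b=L-a=24/5):
  R_A = Pb²(3a+b)/L³ = (-12)·(24/5)²·(3·(16/5)+(24/5))/8³ = -972/125 kN
  M_A = Pab²/L² = (-12)·(16/5)·(24/5)²/8² = -1728/125 kN·m
  R_B = Pa²(a+3b)/L³ = (-12)·(16/5)²·((16/5)+3·(24/5))/8³ = -528/125 kN
  M_B = -Pa²b/L² = -(-12)·(16/5)²·(24/5)/8² = 1152/125 kN·m
Superposition: R_A = 978/125 kN, M_A = 5216/375 kN·m, R_B = 4022/125 kN, M_B = -4048/125 kN·m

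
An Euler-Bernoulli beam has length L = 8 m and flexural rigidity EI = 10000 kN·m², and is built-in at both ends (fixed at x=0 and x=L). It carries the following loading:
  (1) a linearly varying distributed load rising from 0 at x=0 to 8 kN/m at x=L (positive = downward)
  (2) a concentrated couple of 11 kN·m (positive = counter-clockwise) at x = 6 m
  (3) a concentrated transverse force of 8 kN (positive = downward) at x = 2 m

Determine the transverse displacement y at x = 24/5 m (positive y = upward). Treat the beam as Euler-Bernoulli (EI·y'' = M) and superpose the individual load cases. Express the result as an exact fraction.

y(24/5) = -1418339/234375000 m

Load 1 — triangular load w₀=8 kN/m (0→w₀ over full span):
  y_1 = -w₀x²(L-x)²(x+2L)/(120LEI) = -8·(24/5)²·(8-(24/5))²·((24/5)+2·8)/(120·8·10000) = -39936/9765625 m
Load 2 — applied couple M₀=11 kN·m at a=6 m (b=L-a=2):
  y_2 = (R_Ax³/6 - M_Ax²/2)/EI  [x≤a] with R_A=99/64, M_A=55/16 = ((99/64)·(24/5)³/6 - (55/16)·(24/5)²/2)/10000 = -693/625000 m
Load 3 — point force P=8 kN at a=2 m (b=L-a=6):
  y_3 = -Pa²(L-x)²(3bL-(3b+a)(L-x))/(6L³EI)  [x>a] = -8·2²·(8-(24/5))²·(3·6·8-(3·6+2)·(8-(24/5)))/(6·8³·10000) = -8/9375 m
Superposition: y = Σ y_i = -1418339/234375000 m ≈ -0.006052 m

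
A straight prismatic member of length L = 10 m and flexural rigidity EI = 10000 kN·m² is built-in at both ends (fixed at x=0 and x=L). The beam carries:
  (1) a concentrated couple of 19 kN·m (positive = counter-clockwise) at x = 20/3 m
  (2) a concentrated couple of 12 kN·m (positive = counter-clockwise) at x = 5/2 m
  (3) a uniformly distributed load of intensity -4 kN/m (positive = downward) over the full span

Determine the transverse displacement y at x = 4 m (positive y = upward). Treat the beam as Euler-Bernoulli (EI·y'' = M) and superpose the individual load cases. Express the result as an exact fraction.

y(4) = 8213/900000 m

Load 1 — applied couple M₀=19 kN·m at a=20/3 m (b=L-a=10/3):
  y_1 = (R_Ax³/6 - M_Ax²/2)/EI  [x≤a] with R_A=38/15, M_A=19/3 = ((38/15)·4³/6 - (19/3)·4²/2)/10000 = -133/56250 m
Load 2 — applied couple M₀=12 kN·m at a=5/2 m (b=L-a=15/2):
  y_2 = (R_Ax³/6 - M_Ax²/2 - M₀(x-a)²/2)/EI  [x>a] with R_A=27/20, M_A=-9/4 = ((27/20)·4³/6 - (-9/4)·4²/2 - 12·(4-(5/2))²/2)/10000 = 189/100000 m
Load 3 — uniform load w=-4 kN/m over full span:
  y_3 = -wx²(L-x)²/(24EI) = -(-4)·4²·(10-4)²/(24·10000) = 6/625 m
Superposition: y = Σ y_i = 8213/900000 m ≈ 0.009126 m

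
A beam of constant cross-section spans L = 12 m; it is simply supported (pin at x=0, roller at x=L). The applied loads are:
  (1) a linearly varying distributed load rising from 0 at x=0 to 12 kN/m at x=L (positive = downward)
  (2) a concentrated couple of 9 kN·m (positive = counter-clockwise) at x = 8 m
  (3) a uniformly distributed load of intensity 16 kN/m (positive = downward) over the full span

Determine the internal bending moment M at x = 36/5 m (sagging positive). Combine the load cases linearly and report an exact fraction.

Load 1 — triangular load w₀=12 kN/m (0→w₀ over full span):
  M_1 = w₀Lx/6 - w₀x³/(6L) = 12·12·(36/5)/6 - 12·(36/5)³/(6·12) = 13824/125 kN·m
Load 2 — applied couple M₀=9 kN·m at a=8 m (b=L-a=4):
  M_2 = M₀x/L  [x≤a] = 9·(36/5)/12 = 27/5 kN·m
Load 3 — uniform load w=16 kN/m over full span:
  M_3 = wx(L-x)/2 = 16·(36/5)·(12-(36/5))/2 = 6912/25 kN·m
Superposition: M = Σ M_i = 49059/125 kN·m ≈ 392.472000 kN·m

M(36/5) = 49059/125 kN·m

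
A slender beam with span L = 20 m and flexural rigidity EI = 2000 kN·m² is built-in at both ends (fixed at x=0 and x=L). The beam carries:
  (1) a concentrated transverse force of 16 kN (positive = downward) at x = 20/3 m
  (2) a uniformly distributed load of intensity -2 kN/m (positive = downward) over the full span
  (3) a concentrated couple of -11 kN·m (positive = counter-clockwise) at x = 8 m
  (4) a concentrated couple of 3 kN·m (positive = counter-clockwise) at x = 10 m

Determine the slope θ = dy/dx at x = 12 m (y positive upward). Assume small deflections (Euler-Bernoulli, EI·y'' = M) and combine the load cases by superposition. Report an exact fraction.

Load 1 — point force P=16 kN at a=20/3 m (b=L-a=40/3):
  θ_1 = Pa²(L-x)(2bL-(3b+a)(L-x))/(2L³EI)  [x>a] = 16·(20/3)²·(20-12)·(2·(40/3)·20-(3·(40/3)+(20/3))·(20-12))/(2·20³·2000) = 32/1125 rad
Load 2 — uniform load w=-2 kN/m over full span:
  θ_2 = -wx(L-x)(L-2x)/(12EI) = -(-2)·12·(20-12)·(20-2·12)/(12·2000) = -4/125 rad
Load 3 — applied couple M₀=-11 kN·m at a=8 m (b=L-a=12):
  θ_3 = (R_Ax²/2 - M_Ax - M₀(x-a))/EI  [x>a] with R_A=-99/125, M_A=-33/25 = ((-99/125)·12²/2 - (-33/25)·12 - (-11)·(12-8))/2000 = 22/15625 rad
Load 4 — applied couple M₀=3 kN·m at a=10 m (b=L-a=10):
  θ_4 = (R_Ax²/2 - M_Ax - M₀(x-a))/EI  [x>a] with R_A=9/40, M_A=3/4 = ((9/40)·12²/2 - (3/4)·12 - 3·(12-10))/2000 = 3/5000 rad
Superposition: θ = Σ θ_i = -1741/1125000 rad ≈ -0.001548 rad

θ(12) = -1741/1125000 rad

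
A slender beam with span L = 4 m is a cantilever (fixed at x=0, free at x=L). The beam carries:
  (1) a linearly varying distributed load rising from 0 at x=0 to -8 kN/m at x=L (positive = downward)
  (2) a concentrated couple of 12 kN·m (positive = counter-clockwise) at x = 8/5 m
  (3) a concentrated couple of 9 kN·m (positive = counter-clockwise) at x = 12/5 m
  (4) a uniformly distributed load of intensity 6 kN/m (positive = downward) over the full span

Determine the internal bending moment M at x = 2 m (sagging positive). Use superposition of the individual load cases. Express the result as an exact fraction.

M(2) = 31/3 kN·m

Load 1 — triangular load w₀=-8 kN/m (0→w₀ over full span):
  M_1 = w₀Lx/2 - w₀L²/3 - w₀x³/(6L) = (-8)·4·2/2 - (-8)·4²/3 - (-8)·2³/(6·4) = 40/3 kN·m
Load 2 — applied couple M₀=12 kN·m at a=8/5 m (b=L-a=12/5):
  M_2 = 0  [x>a] = 0 kN·m
Load 3 — applied couple M₀=9 kN·m at a=12/5 m (b=L-a=8/5):
  M_3 = M₀  [x≤a] = 9 = 9 kN·m
Load 4 — uniform load w=6 kN/m over full span:
  M_4 = -w(L-x)²/2 = -6·(4-2)²/2 = -12 kN·m
Superposition: M = Σ M_i = 31/3 kN·m ≈ 10.333333 kN·m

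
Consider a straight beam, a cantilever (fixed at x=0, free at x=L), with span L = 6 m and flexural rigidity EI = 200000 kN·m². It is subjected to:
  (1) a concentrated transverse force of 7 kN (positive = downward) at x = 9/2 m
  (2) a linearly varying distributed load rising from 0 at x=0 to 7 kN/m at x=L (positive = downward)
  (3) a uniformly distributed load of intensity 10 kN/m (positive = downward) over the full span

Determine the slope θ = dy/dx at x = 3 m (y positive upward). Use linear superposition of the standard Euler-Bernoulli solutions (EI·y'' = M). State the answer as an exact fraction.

Load 1 — point force P=7 kN at a=9/2 m (b=L-a=3/2):
  θ_1 = -Px(2a-x)/(2EI)  [x≤a] = -7·3·(2·(9/2)-3)/(2·200000) = -63/200000 rad
Load 2 — triangular load w₀=7 kN/m (0→w₀ over full span):
  θ_2 = (w₀Lx²/4-w₀L²x/3-w₀x⁴/(24L))/EI = (7·6·3²/4-7·6²·3/3-7·3⁴/(24·6))/200000 = -2583/3200000 rad
Load 3 — uniform load w=10 kN/m over full span:
  θ_3 = -wx(x²-3Lx+3L²)/(6EI) = -10·3·(3²-3·6·3+3·6²)/(6·200000) = -63/40000 rad
Superposition: θ = Σ θ_i = -8631/3200000 rad ≈ -0.002697 rad

θ(3) = -8631/3200000 rad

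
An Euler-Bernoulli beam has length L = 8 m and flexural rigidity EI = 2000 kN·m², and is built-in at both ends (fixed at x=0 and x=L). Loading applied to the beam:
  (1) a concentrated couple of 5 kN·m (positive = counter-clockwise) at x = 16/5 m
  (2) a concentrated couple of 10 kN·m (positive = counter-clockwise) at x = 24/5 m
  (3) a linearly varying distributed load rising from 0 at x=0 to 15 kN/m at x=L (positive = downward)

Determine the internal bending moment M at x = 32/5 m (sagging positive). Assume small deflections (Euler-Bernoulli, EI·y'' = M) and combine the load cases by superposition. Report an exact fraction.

M(32/5) = -6/25 kN·m

Load 1 — applied couple M₀=5 kN·m at a=16/5 m (b=L-a=24/5):
  M_1 = R_Ax - M_A - M₀  [x>a] with R_A=9/10, M_A=3/5 = (9/10)·(32/5) - (3/5) - 5 = 4/25 kN·m
Load 2 — applied couple M₀=10 kN·m at a=24/5 m (b=L-a=16/5):
  M_2 = R_Ax - M_A - M₀  [x>a] with R_A=9/5, M_A=16/5 = (9/5)·(32/5) - (16/5) - 10 = -42/25 kN·m
Load 3 — triangular load w₀=15 kN/m (0→w₀ over full span):
  M_3 = 3w₀Lx/20 - w₀L²/30 - w₀x³/(6L) = 3·15·8·(32/5)/20 - 15·8²/30 - 15·(32/5)³/(6·8) = 32/25 kN·m
Superposition: M = Σ M_i = -6/25 kN·m ≈ -0.240000 kN·m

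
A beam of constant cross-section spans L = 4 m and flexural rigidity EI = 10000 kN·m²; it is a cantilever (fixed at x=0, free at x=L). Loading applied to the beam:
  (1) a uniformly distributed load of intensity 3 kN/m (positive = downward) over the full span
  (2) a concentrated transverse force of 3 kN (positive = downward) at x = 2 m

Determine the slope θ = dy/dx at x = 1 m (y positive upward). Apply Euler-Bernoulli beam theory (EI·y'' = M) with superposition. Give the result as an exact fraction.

θ(1) = -23/10000 rad

Load 1 — uniform load w=3 kN/m over full span:
  θ_1 = -wx(x²-3Lx+3L²)/(6EI) = -3·1·(1²-3·4·1+3·4²)/(6·10000) = -37/20000 rad
Load 2 — point force P=3 kN at a=2 m (b=L-a=2):
  θ_2 = -Px(2a-x)/(2EI)  [x≤a] = -3·1·(2·2-1)/(2·10000) = -9/20000 rad
Superposition: θ = Σ θ_i = -23/10000 rad ≈ -0.002300 rad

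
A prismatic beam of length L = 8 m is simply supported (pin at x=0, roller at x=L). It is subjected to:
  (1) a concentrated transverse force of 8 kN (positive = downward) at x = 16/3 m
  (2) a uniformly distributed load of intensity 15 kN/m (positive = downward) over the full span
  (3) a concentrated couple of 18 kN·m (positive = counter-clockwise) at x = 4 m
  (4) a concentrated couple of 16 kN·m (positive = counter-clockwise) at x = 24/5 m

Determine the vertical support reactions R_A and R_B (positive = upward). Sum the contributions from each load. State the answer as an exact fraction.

Load 1 — point force P=8 kN at a=16/3 m (b=L-a=8/3):
  R_A = Pb/L = 8·(8/3)/8 = 8/3 kN
  R_B = Pa/L = 8·(16/3)/8 = 16/3 kN
Load 2 — uniform load w=15 kN/m over full span:
  R_A = wL/2 = 15·8/2 = 60 kN
  R_B = wL/2 = 15·8/2 = 60 kN
Load 3 — applied couple M₀=18 kN·m at a=4 m (b=L-a=4):
  R_A = M₀/L = 18/8 = 9/4 kN
  R_B = -M₀/L = -18/8 = -9/4 kN
Load 4 — applied couple M₀=16 kN·m at a=24/5 m (b=L-a=16/5):
  R_A = M₀/L = 16/8 = 2 kN
  R_B = -M₀/L = -16/8 = -2 kN
Superposition: R_A = 803/12 kN, R_B = 733/12 kN

R_A = 803/12 kN, R_B = 733/12 kN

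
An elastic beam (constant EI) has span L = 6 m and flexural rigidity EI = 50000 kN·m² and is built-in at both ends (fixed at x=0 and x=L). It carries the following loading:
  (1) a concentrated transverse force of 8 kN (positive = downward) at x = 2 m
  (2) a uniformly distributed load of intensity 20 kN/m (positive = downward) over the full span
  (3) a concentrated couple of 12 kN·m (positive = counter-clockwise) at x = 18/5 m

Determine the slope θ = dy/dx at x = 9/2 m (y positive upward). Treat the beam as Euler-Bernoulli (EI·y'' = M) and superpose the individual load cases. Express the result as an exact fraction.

Load 1 — point force P=8 kN at a=2 m (b=L-a=4):
  θ_1 = Pa²(L-x)(2bL-(3b+a)(L-x))/(2L³EI)  [x>a] = 8·2²·(6-(9/2))·(2·4·6-(3·4+2)·(6-(9/2)))/(2·6³·50000) = 3/50000 rad
Load 2 — uniform load w=20 kN/m over full span:
  θ_2 = -wx(L-x)(L-2x)/(12EI) = -20·(9/2)·(6-(9/2))·(6-2·(9/2))/(12·50000) = 27/40000 rad
Load 3 — applied couple M₀=12 kN·m at a=18/5 m (b=L-a=12/5):
  θ_3 = (R_Ax²/2 - M_Ax - M₀(x-a))/EI  [x>a] with R_A=72/25, M_A=96/25 = ((72/25)·(9/2)²/2 - (96/25)·(9/2) - 12·((9/2)-(18/5)))/50000 = 27/1250000 rad
Superposition: θ = Σ θ_i = 3783/5000000 rad ≈ 0.000757 rad

θ(9/2) = 3783/5000000 rad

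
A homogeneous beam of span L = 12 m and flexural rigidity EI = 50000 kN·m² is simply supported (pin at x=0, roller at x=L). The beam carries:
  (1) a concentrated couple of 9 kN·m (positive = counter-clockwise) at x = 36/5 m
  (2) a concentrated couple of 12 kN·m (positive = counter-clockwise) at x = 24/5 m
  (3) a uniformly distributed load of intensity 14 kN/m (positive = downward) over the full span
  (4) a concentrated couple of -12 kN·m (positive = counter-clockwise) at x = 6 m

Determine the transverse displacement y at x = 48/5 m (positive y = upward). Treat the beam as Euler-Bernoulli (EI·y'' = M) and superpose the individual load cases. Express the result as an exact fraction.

Load 1 — applied couple M₀=9 kN·m at a=36/5 m (b=L-a=24/5):
  y_1 = (M₀x³/(6L)-M₀(x-a)²/2+C₁x)/EI  [x>a] with C₁=M₀(3b²-L²)/(6L)=-234/25 = (9·(48/5)³/(6·12)-9·((48/5)-(36/5))²/2+(-234/25)·(48/5))/50000 = -81/781250 m
Load 2 — applied couple M₀=12 kN·m at a=24/5 m (b=L-a=36/5):
  y_2 = (M₀x³/(6L)-M₀(x-a)²/2+C₁x)/EI  [x>a] with C₁=M₀(3b²-L²)/(6L)=48/25 = (12·(48/5)³/(6·12)-12·((48/5)-(24/5))²/2+(48/25)·(48/5))/50000 = 216/390625 m
Load 3 — uniform load w=14 kN/m over full span:
  y_3 = -wx(L³-2Lx²+x³)/(24EI) = -14·(48/5)·(12³-2·12·(48/5)²+(48/5)³)/(24·50000) = -87696/1953125 m
Load 4 — applied couple M₀=-12 kN·m at a=6 m (b=L-a=6):
  y_4 = (M₀x³/(6L)-M₀(x-a)²/2+C₁x)/EI  [x>a] with C₁=M₀(3b²-L²)/(6L)=6 = ((-12)·(48/5)³/(6·12)-(-12)·((48/5)-6)²/2+6·(48/5))/50000 = -189/781250 m
Superposition: y = Σ y_i = -87291/1953125 m ≈ -0.044693 m

y(48/5) = -87291/1953125 m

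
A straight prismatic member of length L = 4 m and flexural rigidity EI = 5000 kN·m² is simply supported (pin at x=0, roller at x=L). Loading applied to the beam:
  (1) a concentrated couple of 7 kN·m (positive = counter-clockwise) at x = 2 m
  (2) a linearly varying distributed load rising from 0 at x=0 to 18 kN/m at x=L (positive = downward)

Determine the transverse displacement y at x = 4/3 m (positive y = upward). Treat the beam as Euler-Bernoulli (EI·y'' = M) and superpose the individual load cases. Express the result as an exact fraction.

y(4/3) = -353/67500 m

Load 1 — applied couple M₀=7 kN·m at a=2 m (b=L-a=2):
  y_1 = (M₀x³/(6L)+C₁x)/EI  [x≤a] with C₁=M₀(3b²-L²)/(6L)=-7/6 = (7·(4/3)³/(6·4)+(-7/6)·(4/3))/5000 = -7/40500 m
Load 2 — triangular load w₀=18 kN/m (0→w₀ over full span):
  y_2 = -w₀x(7L⁴-10L²x²+3x⁴)/(360LEI) = -18·(4/3)·(7·4⁴-10·4²·(4/3)²+3·(4/3)⁴)/(360·4·5000) = -256/50625 m
Superposition: y = Σ y_i = -353/67500 m ≈ -0.005230 m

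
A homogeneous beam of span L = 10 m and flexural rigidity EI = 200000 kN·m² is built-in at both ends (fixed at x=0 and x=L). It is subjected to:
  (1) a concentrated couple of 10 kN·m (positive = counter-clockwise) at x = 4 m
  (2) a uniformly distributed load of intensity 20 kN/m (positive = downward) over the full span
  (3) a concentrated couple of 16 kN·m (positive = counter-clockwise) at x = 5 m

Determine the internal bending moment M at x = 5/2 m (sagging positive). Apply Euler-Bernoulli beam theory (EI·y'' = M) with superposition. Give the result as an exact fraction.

Load 1 — applied couple M₀=10 kN·m at a=4 m (b=L-a=6):
  M_1 = R_Ax - M_A  [x≤a] with R_A=36/25, M_A=6/5 = (36/25)·(5/2) - (6/5) = 12/5 kN·m
Load 2 — uniform load w=20 kN/m over full span:
  M_2 = wLx/2 - wL²/12 - wx²/2 = 20·10·(5/2)/2 - 20·10²/12 - 20·(5/2)²/2 = 125/6 kN·m
Load 3 — applied couple M₀=16 kN·m at a=5 m (b=L-a=5):
  M_3 = R_Ax - M_A  [x≤a] with R_A=12/5, M_A=4 = (12/5)·(5/2) - 4 = 2 kN·m
Superposition: M = Σ M_i = 757/30 kN·m ≈ 25.233333 kN·m

M(5/2) = 757/30 kN·m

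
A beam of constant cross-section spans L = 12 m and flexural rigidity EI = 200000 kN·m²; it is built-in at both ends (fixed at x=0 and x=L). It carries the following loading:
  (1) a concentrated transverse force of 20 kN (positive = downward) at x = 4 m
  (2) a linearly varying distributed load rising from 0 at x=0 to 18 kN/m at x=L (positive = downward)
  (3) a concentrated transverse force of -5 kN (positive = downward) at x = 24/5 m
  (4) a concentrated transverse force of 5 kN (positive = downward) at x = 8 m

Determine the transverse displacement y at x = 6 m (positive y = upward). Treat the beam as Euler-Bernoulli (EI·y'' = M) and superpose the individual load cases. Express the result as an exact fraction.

y(6) = -22963/7500000 m

Load 1 — point force P=20 kN at a=4 m (b=L-a=8):
  y_1 = -Pa²(L-x)²(3bL-(3b+a)(L-x))/(6L³EI)  [x>a] = -20·4²·(12-6)²·(3·8·12-(3·8+4)·(12-6))/(6·12³·200000) = -1/1500 m
Load 2 — triangular load w₀=18 kN/m (0→w₀ over full span):
  y_2 = -w₀x²(L-x)²(x+2L)/(120LEI) = -18·6²·(12-6)²·(6+2·12)/(120·12·200000) = -243/100000 m
Load 3 — point force P=-5 kN at a=24/5 m (b=L-a=36/5):
  y_3 = -Pa²(L-x)²(3bL-(3b+a)(L-x))/(6L³EI)  [x>a] = -(-5)·(24/5)²·(12-6)²·(3·(36/5)·12-(3·(36/5)+(24/5))·(12-6))/(6·12³·200000) = 63/312500 m
Load 4 — point force P=5 kN at a=8 m (b=L-a=4):
  y_4 = -Pb²x²(3aL-(3a+b)x)/(6L³EI)  [x≤a] = -5·4²·6²·(3·8·12-(3·8+4)·6)/(6·12³·200000) = -1/6000 m
Superposition: y = Σ y_i = -22963/7500000 m ≈ -0.003062 m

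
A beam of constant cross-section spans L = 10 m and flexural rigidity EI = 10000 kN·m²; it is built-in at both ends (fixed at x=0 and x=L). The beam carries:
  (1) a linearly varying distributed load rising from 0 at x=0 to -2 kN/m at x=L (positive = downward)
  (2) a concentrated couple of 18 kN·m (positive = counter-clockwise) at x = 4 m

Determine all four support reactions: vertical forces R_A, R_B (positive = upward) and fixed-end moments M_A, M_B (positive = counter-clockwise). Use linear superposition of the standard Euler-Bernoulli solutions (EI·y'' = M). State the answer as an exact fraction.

R_A = -51/125 kN, M_A = -338/75 kN·m, R_B = -1199/125 kN, M_B = 394/25 kN·m

Load 1 — triangular load w₀=-2 kN/m (0→w₀ over full span):
  R_A = 3w₀L/20 = 3·(-2)·10/20 = -3 kN
  M_A = w₀L²/30 = (-2)·10²/30 = -20/3 kN·m
  R_B = 7w₀L/20 = 7·(-2)·10/20 = -7 kN
  M_B = -w₀L²/20 = -(-2)·10²/20 = 10 kN·m
Load 2 — applied couple M₀=18 kN·m at a=4 m (b=L-a=6):
  R_A = 6M₀ab/L³ = 6·18·4·6/10³ = 324/125 kN
  M_A = M₀b(2a-b)/L² = 18·6·(2·4-6)/10² = 54/25 kN·m
  R_B = -6M₀ab/L³ = -6·18·4·6/10³ = -324/125 kN
  M_B = M₀a(2b-a)/L² = 18·4·(2·6-4)/10² = 144/25 kN·m
Superposition: R_A = -51/125 kN, M_A = -338/75 kN·m, R_B = -1199/125 kN, M_B = 394/25 kN·m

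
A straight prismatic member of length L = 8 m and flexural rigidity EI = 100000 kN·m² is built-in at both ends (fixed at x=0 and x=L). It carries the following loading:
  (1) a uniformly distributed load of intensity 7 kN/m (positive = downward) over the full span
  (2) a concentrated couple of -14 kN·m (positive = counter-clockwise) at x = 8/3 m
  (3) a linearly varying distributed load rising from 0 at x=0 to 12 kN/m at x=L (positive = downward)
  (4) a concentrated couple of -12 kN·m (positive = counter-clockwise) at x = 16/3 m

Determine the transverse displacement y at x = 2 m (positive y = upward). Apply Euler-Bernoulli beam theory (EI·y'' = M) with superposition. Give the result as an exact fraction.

Load 1 — uniform load w=7 kN/m over full span:
  y_1 = -wx²(L-x)²/(24EI) = -7·2²·(8-2)²/(24·100000) = -21/50000 m
Load 2 — applied couple M₀=-14 kN·m at a=8/3 m (b=L-a=16/3):
  y_2 = (R_Ax³/6 - M_Ax²/2)/EI  [x≤a] with R_A=-7/3, M_A=0 = ((-7/3)·2³/6 - 0·2²/2)/100000 = -7/225000 m
Load 3 — triangular load w₀=12 kN/m (0→w₀ over full span):
  y_3 = -w₀x²(L-x)²(x+2L)/(120LEI) = -12·2²·(8-2)²·(2+2·8)/(120·8·100000) = -81/250000 m
Load 4 — applied couple M₀=-12 kN·m at a=16/3 m (b=L-a=8/3):
  y_4 = (R_Ax³/6 - M_Ax²/2)/EI  [x≤a] with R_A=-2, M_A=-4 = ((-2)·2³/6 - (-4)·2²/2)/100000 = 1/18750 m
Superposition: y = Σ y_i = -203/281250 m ≈ -0.000722 m

y(2) = -203/281250 m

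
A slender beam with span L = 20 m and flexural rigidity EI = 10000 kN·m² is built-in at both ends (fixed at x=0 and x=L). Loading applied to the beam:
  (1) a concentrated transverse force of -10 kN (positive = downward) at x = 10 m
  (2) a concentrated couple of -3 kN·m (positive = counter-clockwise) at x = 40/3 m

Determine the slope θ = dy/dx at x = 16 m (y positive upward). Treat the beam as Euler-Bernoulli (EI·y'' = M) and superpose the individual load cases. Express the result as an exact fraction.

Load 1 — point force P=-10 kN at a=10 m (b=L-a=10):
  θ_1 = Pa²(L-x)(2bL-(3b+a)(L-x))/(2L³EI)  [x>a] = (-10)·10²·(20-16)·(2·10·20-(3·10+10)·(20-16))/(2·20³·10000) = -3/500 rad
Load 2 — applied couple M₀=-3 kN·m at a=40/3 m (b=L-a=20/3):
  θ_2 = (R_Ax²/2 - M_Ax - M₀(x-a))/EI  [x>a] with R_A=-1/5, M_A=-1 = ((-1/5)·16²/2 - (-1)·16 - (-3)·(16-(40/3)))/10000 = -1/6250 rad
Superposition: θ = Σ θ_i = -77/12500 rad ≈ -0.006160 rad

θ(16) = -77/12500 rad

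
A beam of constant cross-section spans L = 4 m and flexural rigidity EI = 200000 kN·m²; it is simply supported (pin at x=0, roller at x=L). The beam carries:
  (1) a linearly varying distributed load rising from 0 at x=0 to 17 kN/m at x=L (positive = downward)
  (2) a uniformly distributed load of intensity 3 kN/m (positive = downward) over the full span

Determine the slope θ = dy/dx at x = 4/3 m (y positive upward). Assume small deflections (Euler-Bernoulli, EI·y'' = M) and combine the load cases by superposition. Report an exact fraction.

Load 1 — triangular load w₀=17 kN/m (0→w₀ over full span):
  θ_1 = -w₀(7L⁴-30L²x²+15x⁴)/(360LEI) = -17·(7·4⁴-30·4²·(4/3)²+15·(4/3)⁴)/(360·4·200000) = -221/3796875 rad
Load 2 — uniform load w=3 kN/m over full span:
  θ_2 = -w(L³-6Lx²+4x³)/(24EI) = -3·(4³-6·4·(4/3)²+4·(4/3)³)/(24·200000) = -13/675000 rad
Superposition: θ = Σ θ_i = -2353/30375000 rad ≈ -0.000077 rad

θ(4/3) = -2353/30375000 rad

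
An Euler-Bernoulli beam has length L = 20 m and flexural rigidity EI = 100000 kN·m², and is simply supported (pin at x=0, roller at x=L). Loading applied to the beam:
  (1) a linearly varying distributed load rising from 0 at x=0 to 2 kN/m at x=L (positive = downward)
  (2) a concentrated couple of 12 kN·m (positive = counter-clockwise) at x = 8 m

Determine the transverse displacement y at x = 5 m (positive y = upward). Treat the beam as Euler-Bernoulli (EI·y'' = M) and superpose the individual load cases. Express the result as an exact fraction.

Load 1 — triangular load w₀=2 kN/m (0→w₀ over full span):
  y_1 = -w₀x(7L⁴-10L²x²+3x⁴)/(360LEI) = -2·5·(7·20⁴-10·20²·5²+3·5⁴)/(360·20·100000) = -109/7680 m
Load 2 — applied couple M₀=12 kN·m at a=8 m (b=L-a=12):
  y_2 = (M₀x³/(6L)+C₁x)/EI  [x≤a] with C₁=M₀(3b²-L²)/(6L)=16/5 = (12·5³/(6·20)+(16/5)·5)/100000 = 57/200000 m
Superposition: y = Σ y_i = -66757/4800000 m ≈ -0.013908 m

y(5) = -66757/4800000 m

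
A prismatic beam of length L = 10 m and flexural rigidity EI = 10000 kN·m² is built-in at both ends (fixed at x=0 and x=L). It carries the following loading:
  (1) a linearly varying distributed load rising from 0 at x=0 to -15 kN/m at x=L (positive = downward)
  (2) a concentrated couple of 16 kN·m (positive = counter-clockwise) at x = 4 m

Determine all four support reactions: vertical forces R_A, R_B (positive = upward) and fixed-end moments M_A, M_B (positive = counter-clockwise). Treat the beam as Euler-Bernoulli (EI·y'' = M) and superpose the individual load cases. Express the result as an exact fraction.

Load 1 — triangular load w₀=-15 kN/m (0→w₀ over full span):
  R_A = 3w₀L/20 = 3·(-15)·10/20 = -45/2 kN
  M_A = w₀L²/30 = (-15)·10²/30 = -50 kN·m
  R_B = 7w₀L/20 = 7·(-15)·10/20 = -105/2 kN
  M_B = -w₀L²/20 = -(-15)·10²/20 = 75 kN·m
Load 2 — applied couple M₀=16 kN·m at a=4 m (b=L-a=6):
  R_A = 6M₀ab/L³ = 6·16·4·6/10³ = 288/125 kN
  M_A = M₀b(2a-b)/L² = 16·6·(2·4-6)/10² = 48/25 kN·m
  R_B = -6M₀ab/L³ = -6·16·4·6/10³ = -288/125 kN
  M_B = M₀a(2b-a)/L² = 16·4·(2·6-4)/10² = 128/25 kN·m
Superposition: R_A = -5049/250 kN, M_A = -1202/25 kN·m, R_B = -13701/250 kN, M_B = 2003/25 kN·m

R_A = -5049/250 kN, M_A = -1202/25 kN·m, R_B = -13701/250 kN, M_B = 2003/25 kN·m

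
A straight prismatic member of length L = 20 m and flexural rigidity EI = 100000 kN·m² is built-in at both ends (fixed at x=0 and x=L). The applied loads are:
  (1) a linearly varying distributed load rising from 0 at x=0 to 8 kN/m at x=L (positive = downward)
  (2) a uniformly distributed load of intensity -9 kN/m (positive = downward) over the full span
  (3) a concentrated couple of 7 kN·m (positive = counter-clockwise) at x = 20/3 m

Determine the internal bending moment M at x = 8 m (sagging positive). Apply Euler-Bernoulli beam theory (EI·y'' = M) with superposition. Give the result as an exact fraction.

Load 1 — triangular load w₀=8 kN/m (0→w₀ over full span):
  M_1 = 3w₀Lx/20 - w₀L²/30 - w₀x³/(6L) = 3·8·20·8/20 - 8·20²/30 - 8·8³/(6·20) = 256/5 kN·m
Load 2 — uniform load w=-9 kN/m over full span:
  M_2 = wLx/2 - wL²/12 - wx²/2 = (-9)·20·8/2 - (-9)·20²/12 - (-9)·8²/2 = -132 kN·m
Load 3 — applied couple M₀=7 kN·m at a=20/3 m (b=L-a=40/3):
  M_3 = R_Ax - M_A - M₀  [x>a] with R_A=7/15, M_A=0 = (7/15)·8 - 0 - 7 = -49/15 kN·m
Superposition: M = Σ M_i = -1261/15 kN·m ≈ -84.066667 kN·m

M(8) = -1261/15 kN·m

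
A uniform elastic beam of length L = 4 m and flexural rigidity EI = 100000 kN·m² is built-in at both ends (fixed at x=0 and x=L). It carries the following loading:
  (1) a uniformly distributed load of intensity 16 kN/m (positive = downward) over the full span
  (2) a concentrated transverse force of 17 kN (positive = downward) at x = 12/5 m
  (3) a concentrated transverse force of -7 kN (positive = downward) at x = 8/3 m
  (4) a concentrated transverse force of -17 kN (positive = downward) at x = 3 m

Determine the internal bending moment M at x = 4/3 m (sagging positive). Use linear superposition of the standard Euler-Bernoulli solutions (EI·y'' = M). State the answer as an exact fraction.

M(4/3) = 1273633/162000 kN·m

Load 1 — uniform load w=16 kN/m over full span:
  M_1 = wLx/2 - wL²/12 - wx²/2 = 16·4·(4/3)/2 - 16·4²/12 - 16·(4/3)²/2 = 64/9 kN·m
Load 2 — point force P=17 kN at a=12/5 m (b=L-a=8/5):
  M_2 = Pb²(3a+b)x/L³ - Pab²/L²  [x≤a] = 17·(8/5)²·(3·(12/5)+(8/5))·(4/3)/4³ - 17·(12/5)·(8/5)²/4² = 544/375 kN·m
Load 3 — point force P=-7 kN at a=8/3 m (b=L-a=4/3):
  M_3 = Pb²(3a+b)x/L³ - Pab²/L²  [x≤a] = (-7)·(4/3)²·(3·(8/3)+(4/3))·(4/3)/4³ - (-7)·(8/3)·(4/3)²/4² = -28/81 kN·m
Load 4 — point force P=-17 kN at a=3 m (b=L-a=1):
  M_4 = Pb²(3a+b)x/L³ - Pab²/L²  [x≤a] = (-17)·1²·(3·3+1)·(4/3)/4³ - (-17)·3·1²/4² = -17/48 kN·m
Superposition: M = Σ M_i = 1273633/162000 kN·m ≈ 7.861932 kN·m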